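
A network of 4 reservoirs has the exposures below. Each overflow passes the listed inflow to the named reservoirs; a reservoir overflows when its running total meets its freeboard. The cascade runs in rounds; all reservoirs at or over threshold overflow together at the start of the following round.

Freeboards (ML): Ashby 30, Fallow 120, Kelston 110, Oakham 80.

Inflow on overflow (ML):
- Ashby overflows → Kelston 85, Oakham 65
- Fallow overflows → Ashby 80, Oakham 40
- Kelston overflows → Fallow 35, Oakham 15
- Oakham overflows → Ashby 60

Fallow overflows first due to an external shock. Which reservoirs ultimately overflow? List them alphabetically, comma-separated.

Round 1 — Fallow overflows (initial).
  Ashby: +80 → 80 ≥ 30
  Oakham: +40 → 40 < 80
Round 2 — Ashby overflows.
  Kelston: +85 → 85 < 110
  Oakham: +65 → 105 ≥ 80
Round 3 — Oakham overflows.
No further overflows.

Ashby, Fallow, Oakham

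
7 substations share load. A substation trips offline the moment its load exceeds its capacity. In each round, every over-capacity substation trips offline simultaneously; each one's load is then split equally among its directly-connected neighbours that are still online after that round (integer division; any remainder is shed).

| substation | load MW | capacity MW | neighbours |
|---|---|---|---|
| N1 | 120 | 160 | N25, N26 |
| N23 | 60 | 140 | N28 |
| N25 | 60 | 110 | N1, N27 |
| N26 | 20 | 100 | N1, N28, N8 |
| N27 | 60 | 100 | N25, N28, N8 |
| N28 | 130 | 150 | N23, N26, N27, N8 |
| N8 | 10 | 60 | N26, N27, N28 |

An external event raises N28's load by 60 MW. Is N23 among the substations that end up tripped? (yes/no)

no

Round 1 — N28 at 190 > 150. N28 trips offline.
  N28 sheds 190 MW to N23, N26, N27, N8: 47 each (2 lost).
    N23: 60+47 = 107 ≤ 140
    N26: 20+47 = 67 ≤ 100
    N27: 60+47 = 107 > 100
    N8: 10+47 = 57 ≤ 60
Round 2 — N27 trips offline.
  N27 sheds 107 MW to N25, N8: 53 each (1 lost).
    N25: 60+53 = 113 > 110
    N8: 57+53 = 110 > 60
Round 3 — N25, N8 trip offline.
  N25 sheds 113 MW to N1: 113 each.
    N1: 120+113 = 233 > 160
  N8 sheds 110 MW to N26: 110 each.
    N26: 67+110 = 177 > 100
Round 4 — N1, N26 trip offline.
  N1 sheds 233 MW: no online neighbours, lost.
  N26 sheds 177 MW: no online neighbours, lost.
No further trips.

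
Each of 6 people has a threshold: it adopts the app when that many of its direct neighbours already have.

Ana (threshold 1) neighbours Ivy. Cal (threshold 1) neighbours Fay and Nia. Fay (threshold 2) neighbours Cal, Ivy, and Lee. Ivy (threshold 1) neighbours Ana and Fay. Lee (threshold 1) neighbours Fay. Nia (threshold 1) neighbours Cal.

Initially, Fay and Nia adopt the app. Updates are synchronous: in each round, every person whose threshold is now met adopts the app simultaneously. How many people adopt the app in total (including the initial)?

6

Round 1 — Fay, Nia adopt the app (initial).
Round 2 — checking thresholds:
  Cal: 2 of 2 neighbours ≥ 1, adopts the app.
  Ivy: 1 of 2 neighbours ≥ 1, adopts the app.
  Lee: 1 of 1 neighbours ≥ 1, adopts the app.
Round 3 — checking thresholds:
  Ana: 1 of 1 neighbours ≥ 1, adopts the app.
Round 4 — no new adoptions; cascade stops.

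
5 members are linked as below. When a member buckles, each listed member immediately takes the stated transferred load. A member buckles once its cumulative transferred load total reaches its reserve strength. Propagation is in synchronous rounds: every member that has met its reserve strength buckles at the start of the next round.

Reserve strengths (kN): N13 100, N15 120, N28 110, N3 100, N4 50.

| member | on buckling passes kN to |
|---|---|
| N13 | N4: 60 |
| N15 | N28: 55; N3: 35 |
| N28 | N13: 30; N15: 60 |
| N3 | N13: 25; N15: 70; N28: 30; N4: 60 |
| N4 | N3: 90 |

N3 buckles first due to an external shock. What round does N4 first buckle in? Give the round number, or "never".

Round 1 — N3 buckles (initial).
  N13: +25 → 25 < 100
  N15: +70 → 70 < 120
  N28: +30 → 30 < 110
  N4: +60 → 60 ≥ 50
Round 2 — N4 buckles.
No further bucklings.

2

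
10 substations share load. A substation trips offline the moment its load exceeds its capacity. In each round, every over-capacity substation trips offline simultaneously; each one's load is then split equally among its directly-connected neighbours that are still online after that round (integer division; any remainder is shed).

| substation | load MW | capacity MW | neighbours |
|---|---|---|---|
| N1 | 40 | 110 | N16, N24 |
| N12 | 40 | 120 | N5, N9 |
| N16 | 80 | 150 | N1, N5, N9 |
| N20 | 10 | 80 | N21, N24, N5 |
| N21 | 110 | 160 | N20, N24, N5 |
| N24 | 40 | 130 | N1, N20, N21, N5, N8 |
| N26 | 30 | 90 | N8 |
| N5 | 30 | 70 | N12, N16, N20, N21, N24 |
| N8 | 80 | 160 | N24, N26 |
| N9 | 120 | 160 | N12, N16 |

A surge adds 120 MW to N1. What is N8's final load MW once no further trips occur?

129

Round 1 — N1 at 160 > 110. N1 trips offline.
  N1 sheds 160 MW to N16, N24: 80 each.
    N16: 80+80 = 160 > 150
    N24: 40+80 = 120 ≤ 130
Round 2 — N16 trips offline.
  N16 sheds 160 MW to N5, N9: 80 each.
    N5: 30+80 = 110 > 70
    N9: 120+80 = 200 > 160
Round 3 — N5, N9 trip offline.
  N5 sheds 110 MW to N12, N20, N21, N24: 27 each (2 lost).
    N12: 40+27 = 67 ≤ 120
    N20: 10+27 = 37 ≤ 80
    N21: 110+27 = 137 ≤ 160
    N24: 120+27 = 147 > 130
  N9 sheds 200 MW to N12: 200 each.
    N12: 67+200 = 267 > 120
Round 4 — N12, N24 trip offline.
  N12 sheds 267 MW: no online neighbours, lost.
  N24 sheds 147 MW to N20, N21, N8: 49 each.
    N20: 37+49 = 86 > 80
    N21: 137+49 = 186 > 160
    N8: 80+49 = 129 ≤ 160
Round 5 — N20, N21 trip offline.
  N20 sheds 86 MW: no online neighbours, lost.
  N21 sheds 186 MW: no online neighbours, lost.
No further trips.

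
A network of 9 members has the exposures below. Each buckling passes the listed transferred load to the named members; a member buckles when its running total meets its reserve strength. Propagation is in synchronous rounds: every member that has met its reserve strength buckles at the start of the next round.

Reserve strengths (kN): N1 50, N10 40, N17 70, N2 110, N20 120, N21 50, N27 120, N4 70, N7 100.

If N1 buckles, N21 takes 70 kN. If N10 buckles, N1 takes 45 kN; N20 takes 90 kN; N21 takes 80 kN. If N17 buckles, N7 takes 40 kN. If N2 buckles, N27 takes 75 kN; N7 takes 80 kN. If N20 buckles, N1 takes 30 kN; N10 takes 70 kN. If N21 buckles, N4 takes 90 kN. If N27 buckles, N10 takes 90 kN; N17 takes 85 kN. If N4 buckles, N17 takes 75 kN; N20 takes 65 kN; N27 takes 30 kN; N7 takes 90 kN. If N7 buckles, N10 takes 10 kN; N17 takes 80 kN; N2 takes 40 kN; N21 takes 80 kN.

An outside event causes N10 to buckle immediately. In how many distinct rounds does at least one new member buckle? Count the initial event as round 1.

5

Round 1 — N10 buckles (initial).
  N1: +45 → 45 < 50
  N20: +90 → 90 < 120
  N21: +80 → 80 ≥ 50
Round 2 — N21 buckles.
  N4: +90 → 90 ≥ 70
Round 3 — N4 buckles.
  N17: +75 → 75 ≥ 70
  N20: +65 → 155 ≥ 120
  N27: +30 → 30 < 120
  N7: +90 → 90 < 100
Round 4 — N17, N20 buckle.
  N1: +30 → 75 ≥ 50
  N7: +40 → 130 ≥ 100
Round 5 — N1, N7 buckle.
  N2: +40 → 40 < 110
No further bucklings.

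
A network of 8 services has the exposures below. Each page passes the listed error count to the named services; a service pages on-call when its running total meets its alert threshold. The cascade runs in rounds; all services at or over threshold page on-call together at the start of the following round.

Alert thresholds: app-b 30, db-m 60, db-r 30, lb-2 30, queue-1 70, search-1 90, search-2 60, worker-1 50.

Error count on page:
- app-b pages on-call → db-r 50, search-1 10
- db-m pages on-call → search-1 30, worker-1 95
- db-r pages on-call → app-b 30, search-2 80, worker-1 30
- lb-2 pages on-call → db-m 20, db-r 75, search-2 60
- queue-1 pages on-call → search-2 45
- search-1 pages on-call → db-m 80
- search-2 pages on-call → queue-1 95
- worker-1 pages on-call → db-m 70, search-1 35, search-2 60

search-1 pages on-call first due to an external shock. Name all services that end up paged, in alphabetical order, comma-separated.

Round 1 — search-1 pages on-call (initial).
  db-m: +80 → 80 ≥ 60
Round 2 — db-m pages on-call.
  worker-1: +95 → 95 ≥ 50
Round 3 — worker-1 pages on-call.
  search-2: +60 → 60 ≥ 60
Round 4 — search-2 pages on-call.
  queue-1: +95 → 95 ≥ 70
Round 5 — queue-1 pages on-call.
No further pages.

db-m, queue-1, search-1, search-2, worker-1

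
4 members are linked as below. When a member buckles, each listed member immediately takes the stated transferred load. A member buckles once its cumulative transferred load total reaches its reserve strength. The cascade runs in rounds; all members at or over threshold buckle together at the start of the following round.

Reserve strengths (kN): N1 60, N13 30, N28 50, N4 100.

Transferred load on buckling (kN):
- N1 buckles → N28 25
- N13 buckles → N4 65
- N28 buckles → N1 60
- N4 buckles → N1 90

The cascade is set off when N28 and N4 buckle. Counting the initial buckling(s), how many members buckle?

Round 1 — N28, N4 buckle (initial).
  N1: +60+90 → 150 ≥ 60
Round 2 — N1 buckles.
No further bucklings.

3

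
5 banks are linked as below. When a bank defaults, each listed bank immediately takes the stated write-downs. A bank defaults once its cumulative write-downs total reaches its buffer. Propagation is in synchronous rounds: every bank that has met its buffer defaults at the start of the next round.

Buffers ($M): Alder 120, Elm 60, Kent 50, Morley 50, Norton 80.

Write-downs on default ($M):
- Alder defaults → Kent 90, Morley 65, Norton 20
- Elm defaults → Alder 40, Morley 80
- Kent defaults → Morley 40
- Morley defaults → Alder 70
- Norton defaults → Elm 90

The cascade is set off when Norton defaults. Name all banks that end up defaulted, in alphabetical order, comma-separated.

Round 1 — Norton defaults (initial).
  Elm: +90 → 90 ≥ 60
Round 2 — Elm defaults.
  Alder: +40 → 40 < 120
  Morley: +80 → 80 ≥ 50
Round 3 — Morley defaults.
  Alder: +70 → 110 < 120
No further defaults.

Elm, Morley, Norton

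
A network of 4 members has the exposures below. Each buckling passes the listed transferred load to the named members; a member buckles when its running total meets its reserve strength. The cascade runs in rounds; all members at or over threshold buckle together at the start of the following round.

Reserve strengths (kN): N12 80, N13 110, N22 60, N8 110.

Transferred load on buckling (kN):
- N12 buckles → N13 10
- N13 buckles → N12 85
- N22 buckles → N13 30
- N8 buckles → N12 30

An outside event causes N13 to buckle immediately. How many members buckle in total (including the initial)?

2

Round 1 — N13 buckles (initial).
  N12: +85 → 85 ≥ 80
Round 2 — N12 buckles.
No further bucklings.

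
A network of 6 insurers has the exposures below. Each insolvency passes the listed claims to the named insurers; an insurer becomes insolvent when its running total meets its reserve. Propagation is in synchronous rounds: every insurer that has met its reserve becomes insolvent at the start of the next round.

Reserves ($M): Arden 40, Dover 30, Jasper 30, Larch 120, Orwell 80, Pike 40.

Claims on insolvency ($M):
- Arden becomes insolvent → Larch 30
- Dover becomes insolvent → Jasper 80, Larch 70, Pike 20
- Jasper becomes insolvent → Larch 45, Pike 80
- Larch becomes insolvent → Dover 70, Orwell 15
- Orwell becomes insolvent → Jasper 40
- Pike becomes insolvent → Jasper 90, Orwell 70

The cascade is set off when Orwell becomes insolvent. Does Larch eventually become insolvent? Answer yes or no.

no

Round 1 — Orwell becomes insolvent (initial).
  Jasper: +40 → 40 ≥ 30
Round 2 — Jasper becomes insolvent.
  Larch: +45 → 45 < 120
  Pike: +80 → 80 ≥ 40
Round 3 — Pike becomes insolvent.
No further insolvencies.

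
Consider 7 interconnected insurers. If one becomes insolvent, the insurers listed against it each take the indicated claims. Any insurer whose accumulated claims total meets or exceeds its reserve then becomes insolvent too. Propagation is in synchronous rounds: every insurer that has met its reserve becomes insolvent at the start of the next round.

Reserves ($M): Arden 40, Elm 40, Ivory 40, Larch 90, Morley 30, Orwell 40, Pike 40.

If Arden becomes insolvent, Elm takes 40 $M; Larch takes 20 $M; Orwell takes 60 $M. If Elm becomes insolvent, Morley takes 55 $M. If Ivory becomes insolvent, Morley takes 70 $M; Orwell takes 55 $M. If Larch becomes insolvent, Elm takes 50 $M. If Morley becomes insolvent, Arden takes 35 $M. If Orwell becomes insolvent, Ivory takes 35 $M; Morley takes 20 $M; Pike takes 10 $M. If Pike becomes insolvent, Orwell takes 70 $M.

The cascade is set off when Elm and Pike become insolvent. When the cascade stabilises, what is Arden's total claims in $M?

35

Round 1 — Elm, Pike become insolvent (initial).
  Morley: +55 → 55 ≥ 30
  Orwell: +70 → 70 ≥ 40
Round 2 — Morley, Orwell become insolvent.
  Arden: +35 → 35 < 40
  Ivory: +35 → 35 < 40
No further insolvencies.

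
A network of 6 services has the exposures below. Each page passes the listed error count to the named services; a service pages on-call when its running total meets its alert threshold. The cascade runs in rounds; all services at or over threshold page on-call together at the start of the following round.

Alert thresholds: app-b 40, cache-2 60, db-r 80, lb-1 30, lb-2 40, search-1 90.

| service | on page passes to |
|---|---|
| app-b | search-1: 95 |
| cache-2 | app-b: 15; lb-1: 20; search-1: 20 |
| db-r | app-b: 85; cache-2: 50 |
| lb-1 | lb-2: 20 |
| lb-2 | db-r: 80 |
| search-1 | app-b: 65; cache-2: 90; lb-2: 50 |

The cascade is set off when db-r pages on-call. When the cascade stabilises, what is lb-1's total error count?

20

Round 1 — db-r pages on-call (initial).
  app-b: +85 → 85 ≥ 40
  cache-2: +50 → 50 < 60
Round 2 — app-b pages on-call.
  search-1: +95 → 95 ≥ 90
Round 3 — search-1 pages on-call.
  cache-2: +90 → 140 ≥ 60
  lb-2: +50 → 50 ≥ 40
Round 4 — cache-2, lb-2 page on-call.
  lb-1: +20 → 20 < 30
No further pages.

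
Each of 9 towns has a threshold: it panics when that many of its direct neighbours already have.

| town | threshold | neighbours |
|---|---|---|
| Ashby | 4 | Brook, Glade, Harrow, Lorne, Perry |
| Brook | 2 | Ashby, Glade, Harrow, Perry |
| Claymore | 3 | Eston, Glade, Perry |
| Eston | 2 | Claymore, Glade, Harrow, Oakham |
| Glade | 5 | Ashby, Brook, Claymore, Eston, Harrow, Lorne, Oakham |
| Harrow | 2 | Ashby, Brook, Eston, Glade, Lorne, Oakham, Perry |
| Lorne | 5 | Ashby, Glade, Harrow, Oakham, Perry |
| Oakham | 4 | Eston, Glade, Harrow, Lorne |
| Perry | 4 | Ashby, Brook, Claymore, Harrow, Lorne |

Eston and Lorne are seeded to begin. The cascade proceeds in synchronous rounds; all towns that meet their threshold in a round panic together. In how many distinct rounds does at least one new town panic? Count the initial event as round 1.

Round 1 — Eston, Lorne panic (initial).
Round 2 — checking thresholds:
  Ashby: 1 of 5 neighbours < 4, holds.
  Claymore: 1 of 3 neighbours < 3, holds.
  Glade: 2 of 7 neighbours < 5, holds.
  Harrow: 2 of 7 neighbours ≥ 2, panics.
  Oakham: 2 of 4 neighbours < 4, holds.
  Perry: 1 of 5 neighbours < 4, holds.
Round 3 — no new panics; cascade stops.

2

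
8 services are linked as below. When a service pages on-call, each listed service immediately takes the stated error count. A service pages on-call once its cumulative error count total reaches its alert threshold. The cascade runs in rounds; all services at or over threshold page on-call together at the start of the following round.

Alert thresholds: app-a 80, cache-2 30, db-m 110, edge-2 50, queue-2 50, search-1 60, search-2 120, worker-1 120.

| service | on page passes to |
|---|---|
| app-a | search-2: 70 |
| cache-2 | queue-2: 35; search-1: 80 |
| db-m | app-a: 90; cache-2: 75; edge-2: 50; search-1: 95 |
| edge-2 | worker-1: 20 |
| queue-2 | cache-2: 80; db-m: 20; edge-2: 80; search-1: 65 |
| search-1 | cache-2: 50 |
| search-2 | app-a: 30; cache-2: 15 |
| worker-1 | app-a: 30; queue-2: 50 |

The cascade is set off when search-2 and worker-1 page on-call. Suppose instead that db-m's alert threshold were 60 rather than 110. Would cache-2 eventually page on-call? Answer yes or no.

With db-m's alert threshold at 60:
Round 1 — search-2, worker-1 page on-call (initial).
  app-a: +30+30 → 60 < 80
  cache-2: +15 → 15 < 30
  queue-2: +50 → 50 ≥ 50
Round 2 — queue-2 pages on-call.
  cache-2: +80 → 95 ≥ 30
  db-m: +20 → 20 < 60
  edge-2: +80 → 80 ≥ 50
  search-1: +65 → 65 ≥ 60
Round 3 — cache-2, edge-2, search-1 page on-call.
No further pages.

yes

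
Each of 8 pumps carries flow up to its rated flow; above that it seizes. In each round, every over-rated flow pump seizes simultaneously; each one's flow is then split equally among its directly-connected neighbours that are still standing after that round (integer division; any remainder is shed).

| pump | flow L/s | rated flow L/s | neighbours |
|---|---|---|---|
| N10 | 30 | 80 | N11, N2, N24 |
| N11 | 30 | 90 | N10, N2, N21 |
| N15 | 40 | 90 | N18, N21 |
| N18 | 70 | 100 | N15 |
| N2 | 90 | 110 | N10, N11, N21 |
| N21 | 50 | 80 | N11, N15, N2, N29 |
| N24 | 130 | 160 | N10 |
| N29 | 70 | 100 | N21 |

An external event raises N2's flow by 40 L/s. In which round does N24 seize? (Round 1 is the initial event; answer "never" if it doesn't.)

5

Round 1 — N2 at 130 > 110. N2 seizes.
  N2 sheds 130 L/s to N10, N11, N21: 43 each (1 lost).
    N10: 30+43 = 73 ≤ 80
    N11: 30+43 = 73 ≤ 90
    N21: 50+43 = 93 > 80
Round 2 — N21 seizes.
  N21 sheds 93 L/s to N11, N15, N29: 31 each.
    N11: 73+31 = 104 > 90
    N15: 40+31 = 71 ≤ 90
    N29: 70+31 = 101 > 100
Round 3 — N11, N29 seize.
  N11 sheds 104 L/s to N10: 104 each.
    N10: 73+104 = 177 > 80
  N29 sheds 101 L/s: no online neighbours, lost.
Round 4 — N10 seizes.
  N10 sheds 177 L/s to N24: 177 each.
    N24: 130+177 = 307 > 160
Round 5 — N24 seizes.
  N24 sheds 307 L/s: no online neighbours, lost.
No further seizures.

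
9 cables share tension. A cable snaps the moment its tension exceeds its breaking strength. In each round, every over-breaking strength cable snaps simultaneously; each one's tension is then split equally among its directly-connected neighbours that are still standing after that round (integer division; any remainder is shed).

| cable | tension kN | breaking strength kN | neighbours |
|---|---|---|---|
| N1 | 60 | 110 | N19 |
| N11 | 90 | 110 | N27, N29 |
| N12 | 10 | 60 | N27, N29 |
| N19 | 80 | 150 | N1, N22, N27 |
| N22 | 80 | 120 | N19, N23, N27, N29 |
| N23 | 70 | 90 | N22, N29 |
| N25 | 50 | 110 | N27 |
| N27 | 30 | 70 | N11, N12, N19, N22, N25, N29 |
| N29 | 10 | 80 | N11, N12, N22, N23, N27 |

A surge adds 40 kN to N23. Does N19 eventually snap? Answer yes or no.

Round 1 — N23 at 110 > 90. N23 snaps.
  N23 sheds 110 kN to N22, N29: 55 each.
    N22: 80+55 = 135 > 120
    N29: 10+55 = 65 ≤ 80
Round 2 — N22 snaps.
  N22 sheds 135 kN to N19, N27, N29: 45 each.
    N19: 80+45 = 125 ≤ 150
    N27: 30+45 = 75 > 70
    N29: 65+45 = 110 > 80
Round 3 — N27, N29 snap.
  N27 sheds 75 kN to N11, N12, N19, N25: 18 each (3 lost).
    N11: 90+18 = 108 ≤ 110
    N12: 10+18 = 28 ≤ 60
    N19: 125+18 = 143 ≤ 150
    N25: 50+18 = 68 ≤ 110
  N29 sheds 110 kN to N11, N12: 55 each.
    N11: 108+55 = 163 > 110
    N12: 28+55 = 83 > 60
Round 4 — N11, N12 snap.
  N11 sheds 163 kN: no online neighbours, lost.
  N12 sheds 83 kN: no online neighbours, lost.
No further breaks.

no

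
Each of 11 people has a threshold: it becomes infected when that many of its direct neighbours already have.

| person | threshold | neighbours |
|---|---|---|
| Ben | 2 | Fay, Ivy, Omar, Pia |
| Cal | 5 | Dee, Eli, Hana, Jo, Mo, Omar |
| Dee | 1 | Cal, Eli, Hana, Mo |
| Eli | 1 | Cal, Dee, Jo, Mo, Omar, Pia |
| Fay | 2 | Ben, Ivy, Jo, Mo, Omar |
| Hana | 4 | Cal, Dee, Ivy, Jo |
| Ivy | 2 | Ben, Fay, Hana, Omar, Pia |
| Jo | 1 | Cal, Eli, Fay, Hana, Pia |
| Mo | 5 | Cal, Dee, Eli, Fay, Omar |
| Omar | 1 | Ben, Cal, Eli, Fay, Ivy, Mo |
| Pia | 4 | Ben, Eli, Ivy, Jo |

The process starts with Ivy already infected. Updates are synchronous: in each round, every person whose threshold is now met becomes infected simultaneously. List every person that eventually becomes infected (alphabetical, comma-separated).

Ben, Dee, Eli, Fay, Ivy, Jo, Omar, Pia

Round 1 — Ivy becomes infected (initial).
Round 2 — checking thresholds:
  Ben: 1 of 4 neighbours < 2, holds.
  Fay: 1 of 5 neighbours < 2, holds.
  Hana: 1 of 4 neighbours < 4, holds.
  Omar: 1 of 6 neighbours ≥ 1, becomes infected.
  Pia: 1 of 4 neighbours < 4, holds.
Round 3 — checking thresholds:
  Ben: 2 of 4 neighbours ≥ 2, becomes infected.
  Cal: 1 of 6 neighbours < 5, holds.
  Eli: 1 of 6 neighbours ≥ 1, becomes infected.
  Fay: 2 of 5 neighbours ≥ 2, becomes infected.
  Hana: 1 of 4 neighbours < 4, holds.
  Mo: 1 of 5 neighbours < 5, holds.
  Pia: 1 of 4 neighbours < 4, holds.
Round 4 — checking thresholds:
  Cal: 2 of 6 neighbours < 5, holds.
  Dee: 1 of 4 neighbours ≥ 1, becomes infected.
  Hana: 1 of 4 neighbours < 4, holds.
  Jo: 2 of 5 neighbours ≥ 1, becomes infected.
  Mo: 3 of 5 neighbours < 5, holds.
  Pia: 3 of 4 neighbours < 4, holds.
Round 5 — checking thresholds:
  Cal: 4 of 6 neighbours < 5, holds.
  Hana: 3 of 4 neighbours < 4, holds.
  Mo: 4 of 5 neighbours < 5, holds.
  Pia: 4 of 4 neighbours ≥ 4, becomes infected.
Round 6 — no new infections; cascade stops.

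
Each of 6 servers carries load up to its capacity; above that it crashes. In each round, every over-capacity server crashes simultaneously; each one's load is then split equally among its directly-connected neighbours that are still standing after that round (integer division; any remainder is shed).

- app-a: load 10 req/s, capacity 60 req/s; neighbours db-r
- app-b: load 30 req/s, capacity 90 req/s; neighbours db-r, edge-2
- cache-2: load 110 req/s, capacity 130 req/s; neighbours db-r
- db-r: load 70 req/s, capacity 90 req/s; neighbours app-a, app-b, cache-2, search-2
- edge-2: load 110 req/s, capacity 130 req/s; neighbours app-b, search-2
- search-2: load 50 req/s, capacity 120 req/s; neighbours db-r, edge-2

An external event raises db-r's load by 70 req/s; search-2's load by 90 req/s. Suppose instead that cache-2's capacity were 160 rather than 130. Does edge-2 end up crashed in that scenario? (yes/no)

With cache-2's capacity at 160:
Round 1 — db-r at 140 > 90; search-2 at 140 > 120. db-r, search-2 crash.
  db-r sheds 140 req/s to app-a, app-b, cache-2: 46 each (2 lost).
    app-a: 10+46 = 56 ≤ 60
    app-b: 30+46 = 76 ≤ 90
    cache-2: 110+46 = 156 ≤ 160
  search-2 sheds 140 req/s to edge-2: 140 each.
    edge-2: 110+140 = 250 > 130
Round 2 — edge-2 crashes.
  edge-2 sheds 250 req/s to app-b: 250 each.
    app-b: 76+250 = 326 > 90
Round 3 — app-b crashes.
  app-b sheds 326 req/s: no online neighbours, lost.
No further crashes.

yes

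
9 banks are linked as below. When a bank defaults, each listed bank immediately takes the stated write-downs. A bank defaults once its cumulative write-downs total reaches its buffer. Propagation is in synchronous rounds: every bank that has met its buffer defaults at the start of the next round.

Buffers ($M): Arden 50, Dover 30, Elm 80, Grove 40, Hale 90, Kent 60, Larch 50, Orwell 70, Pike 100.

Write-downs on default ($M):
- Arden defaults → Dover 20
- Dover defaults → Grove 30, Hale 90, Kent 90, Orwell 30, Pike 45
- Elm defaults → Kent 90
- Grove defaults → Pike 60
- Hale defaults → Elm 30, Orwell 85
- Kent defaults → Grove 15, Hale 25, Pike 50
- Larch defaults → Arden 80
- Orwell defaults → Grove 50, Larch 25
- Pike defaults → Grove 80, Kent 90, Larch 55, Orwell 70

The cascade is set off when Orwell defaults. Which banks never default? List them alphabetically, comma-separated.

Arden, Dover, Elm, Hale, Kent, Larch, Pike

Round 1 — Orwell defaults (initial).
  Grove: +50 → 50 ≥ 40
  Larch: +25 → 25 < 50
Round 2 — Grove defaults.
  Pike: +60 → 60 < 100
No further defaults.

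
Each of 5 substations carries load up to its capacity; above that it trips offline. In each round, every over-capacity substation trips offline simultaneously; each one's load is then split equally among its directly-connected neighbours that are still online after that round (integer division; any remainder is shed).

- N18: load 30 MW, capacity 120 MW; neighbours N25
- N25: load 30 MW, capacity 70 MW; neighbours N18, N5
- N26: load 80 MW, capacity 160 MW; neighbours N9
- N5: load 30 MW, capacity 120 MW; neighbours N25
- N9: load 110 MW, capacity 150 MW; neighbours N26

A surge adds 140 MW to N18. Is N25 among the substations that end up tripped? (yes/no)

Round 1 — N18 at 170 > 120. N18 trips offline.
  N18 sheds 170 MW to N25: 170 each.
    N25: 30+170 = 200 > 70
Round 2 — N25 trips offline.
  N25 sheds 200 MW to N5: 200 each.
    N5: 30+200 = 230 > 120
Round 3 — N5 trips offline.
  N5 sheds 230 MW: no online neighbours, lost.
No further trips.

yes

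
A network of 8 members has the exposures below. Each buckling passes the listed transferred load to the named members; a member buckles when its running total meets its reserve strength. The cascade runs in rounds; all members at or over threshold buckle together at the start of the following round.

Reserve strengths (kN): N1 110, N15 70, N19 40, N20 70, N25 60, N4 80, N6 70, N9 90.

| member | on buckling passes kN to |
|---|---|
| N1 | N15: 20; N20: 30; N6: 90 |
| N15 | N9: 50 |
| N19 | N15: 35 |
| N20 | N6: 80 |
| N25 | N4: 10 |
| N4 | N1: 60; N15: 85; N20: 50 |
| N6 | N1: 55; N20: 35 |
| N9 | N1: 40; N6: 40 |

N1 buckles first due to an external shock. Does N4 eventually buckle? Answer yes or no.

no

Round 1 — N1 buckles (initial).
  N15: +20 → 20 < 70
  N20: +30 → 30 < 70
  N6: +90 → 90 ≥ 70
Round 2 — N6 buckles.
  N20: +35 → 65 < 70
No further bucklings.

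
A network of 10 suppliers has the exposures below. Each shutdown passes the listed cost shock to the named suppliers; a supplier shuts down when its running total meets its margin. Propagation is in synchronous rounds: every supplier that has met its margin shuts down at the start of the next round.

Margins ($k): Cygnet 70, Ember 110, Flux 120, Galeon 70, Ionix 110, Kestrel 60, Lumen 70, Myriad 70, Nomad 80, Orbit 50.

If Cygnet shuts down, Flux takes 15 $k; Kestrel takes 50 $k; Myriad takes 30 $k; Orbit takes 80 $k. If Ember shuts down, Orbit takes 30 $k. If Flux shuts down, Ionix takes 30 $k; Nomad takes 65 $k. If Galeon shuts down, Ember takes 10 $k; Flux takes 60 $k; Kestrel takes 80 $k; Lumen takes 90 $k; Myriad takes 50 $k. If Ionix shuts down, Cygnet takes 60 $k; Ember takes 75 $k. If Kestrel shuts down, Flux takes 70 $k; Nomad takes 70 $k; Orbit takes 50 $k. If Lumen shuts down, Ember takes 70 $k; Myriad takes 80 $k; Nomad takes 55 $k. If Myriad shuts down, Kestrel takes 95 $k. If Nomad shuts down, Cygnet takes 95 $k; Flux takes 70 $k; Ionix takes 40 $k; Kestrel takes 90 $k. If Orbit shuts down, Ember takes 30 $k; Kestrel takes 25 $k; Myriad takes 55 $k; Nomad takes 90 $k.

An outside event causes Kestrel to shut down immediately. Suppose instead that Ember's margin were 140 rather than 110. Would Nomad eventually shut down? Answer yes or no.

yes

With Ember's margin at 140:
Round 1 — Kestrel shuts down (initial).
  Flux: +70 → 70 < 120
  Nomad: +70 → 70 < 80
  Orbit: +50 → 50 ≥ 50
Round 2 — Orbit shuts down.
  Ember: +30 → 30 < 140
  Myriad: +55 → 55 < 70
  Nomad: +90 → 160 ≥ 80
Round 3 — Nomad shuts down.
  Cygnet: +95 → 95 ≥ 70
  Flux: +70 → 140 ≥ 120
  Ionix: +40 → 40 < 110
Round 4 — Cygnet, Flux shut down.
  Ionix: +30 → 70 < 110
  Myriad: +30 → 85 ≥ 70
Round 5 — Myriad shuts down.
No further shutdowns.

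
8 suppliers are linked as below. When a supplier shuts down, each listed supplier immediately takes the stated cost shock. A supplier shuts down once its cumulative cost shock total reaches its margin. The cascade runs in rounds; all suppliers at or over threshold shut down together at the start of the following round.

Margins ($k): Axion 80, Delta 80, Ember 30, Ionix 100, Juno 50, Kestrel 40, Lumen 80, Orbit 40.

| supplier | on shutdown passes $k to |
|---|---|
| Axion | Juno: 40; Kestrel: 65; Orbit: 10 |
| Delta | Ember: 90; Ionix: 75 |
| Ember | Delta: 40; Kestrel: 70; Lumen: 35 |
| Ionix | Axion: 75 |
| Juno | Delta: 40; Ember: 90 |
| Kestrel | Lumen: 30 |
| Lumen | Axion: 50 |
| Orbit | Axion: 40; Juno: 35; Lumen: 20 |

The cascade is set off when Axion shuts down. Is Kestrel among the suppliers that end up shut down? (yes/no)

yes

Round 1 — Axion shuts down (initial).
  Juno: +40 → 40 < 50
  Kestrel: +65 → 65 ≥ 40
  Orbit: +10 → 10 < 40
Round 2 — Kestrel shuts down.
  Lumen: +30 → 30 < 80
No further shutdowns.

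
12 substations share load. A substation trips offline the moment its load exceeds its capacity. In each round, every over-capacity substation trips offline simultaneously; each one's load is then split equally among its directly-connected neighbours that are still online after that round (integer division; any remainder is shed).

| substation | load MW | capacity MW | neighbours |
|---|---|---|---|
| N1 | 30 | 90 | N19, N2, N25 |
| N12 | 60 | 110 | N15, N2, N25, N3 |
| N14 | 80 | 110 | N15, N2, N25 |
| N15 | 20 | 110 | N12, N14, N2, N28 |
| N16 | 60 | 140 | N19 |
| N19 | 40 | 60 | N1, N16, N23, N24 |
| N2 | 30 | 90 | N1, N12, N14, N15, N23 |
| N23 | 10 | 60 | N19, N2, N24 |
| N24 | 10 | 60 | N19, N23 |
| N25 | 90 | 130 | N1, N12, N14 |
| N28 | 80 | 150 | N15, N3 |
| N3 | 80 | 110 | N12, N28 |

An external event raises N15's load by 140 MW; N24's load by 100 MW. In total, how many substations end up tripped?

Round 1 — N15 at 160 > 110; N24 at 110 > 60. N15, N24 trip offline.
  N15 sheds 160 MW to N12, N14, N2, N28: 40 each.
    N12: 60+40 = 100 ≤ 110
    N14: 80+40 = 120 > 110
    N2: 30+40 = 70 ≤ 90
    N28: 80+40 = 120 ≤ 150
  N24 sheds 110 MW to N19, N23: 55 each.
    N19: 40+55 = 95 > 60
    N23: 10+55 = 65 > 60
Round 2 — N14, N19, N23 trip offline.
  N14 sheds 120 MW to N2, N25: 60 each.
    N2: 70+60 = 130 > 90
    N25: 90+60 = 150 > 130
  N19 sheds 95 MW to N1, N16: 47 each (1 lost).
    N1: 30+47 = 77 ≤ 90
    N16: 60+47 = 107 ≤ 140
  N23 sheds 65 MW to N2: 65 each.
    N2: 130+65 = 195 > 90
Round 3 — N2, N25 trip offline.
  N2 sheds 195 MW to N1, N12: 97 each (1 lost).
    N1: 77+97 = 174 > 90
    N12: 100+97 = 197 > 110
  N25 sheds 150 MW to N1, N12: 75 each.
    N1: 174+75 = 249 > 90
    N12: 197+75 = 272 > 110
Round 4 — N1, N12 trip offline.
  N1 sheds 249 MW: no online neighbours, lost.
  N12 sheds 272 MW to N3: 272 each.
    N3: 80+272 = 352 > 110
Round 5 — N3 trips offline.
  N3 sheds 352 MW to N28: 352 each.
    N28: 120+352 = 472 > 150
Round 6 — N28 trips offline.
  N28 sheds 472 MW: no online neighbours, lost.
No further trips.

11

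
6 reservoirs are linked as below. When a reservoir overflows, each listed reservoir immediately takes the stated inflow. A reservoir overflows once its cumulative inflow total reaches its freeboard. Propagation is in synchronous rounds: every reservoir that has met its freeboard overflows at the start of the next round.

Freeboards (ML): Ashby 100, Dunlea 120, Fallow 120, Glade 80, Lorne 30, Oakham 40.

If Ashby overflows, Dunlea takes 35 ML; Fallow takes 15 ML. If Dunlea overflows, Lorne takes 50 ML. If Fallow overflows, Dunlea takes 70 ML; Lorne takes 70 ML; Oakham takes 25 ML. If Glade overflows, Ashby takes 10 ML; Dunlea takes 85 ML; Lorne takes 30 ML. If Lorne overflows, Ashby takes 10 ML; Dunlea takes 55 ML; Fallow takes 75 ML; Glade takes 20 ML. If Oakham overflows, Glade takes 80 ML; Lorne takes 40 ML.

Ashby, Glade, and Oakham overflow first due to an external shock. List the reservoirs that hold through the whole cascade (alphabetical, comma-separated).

Fallow

Round 1 — Ashby, Glade, Oakham overflow (initial).
  Dunlea: +35+85 → 120 ≥ 120
  Fallow: +15 → 15 < 120
  Lorne: +30+40 → 70 ≥ 30
Round 2 — Dunlea, Lorne overflow.
  Fallow: +75 → 90 < 120
No further overflows.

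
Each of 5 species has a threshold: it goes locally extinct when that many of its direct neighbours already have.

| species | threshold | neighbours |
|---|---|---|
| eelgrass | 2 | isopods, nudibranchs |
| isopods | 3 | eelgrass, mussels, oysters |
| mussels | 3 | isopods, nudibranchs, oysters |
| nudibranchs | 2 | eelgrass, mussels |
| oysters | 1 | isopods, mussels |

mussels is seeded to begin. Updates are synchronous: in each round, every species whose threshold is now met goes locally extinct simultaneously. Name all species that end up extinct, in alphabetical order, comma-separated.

Round 1 — mussels goes locally extinct (initial).
Round 2 — checking thresholds:
  isopods: 1 of 3 neighbours < 3, not yet.
  nudibranchs: 1 of 2 neighbours < 2, not yet.
  oysters: 1 of 2 neighbours ≥ 1, goes locally extinct.
Round 3 — no new extinctions; cascade stops.

mussels, oysters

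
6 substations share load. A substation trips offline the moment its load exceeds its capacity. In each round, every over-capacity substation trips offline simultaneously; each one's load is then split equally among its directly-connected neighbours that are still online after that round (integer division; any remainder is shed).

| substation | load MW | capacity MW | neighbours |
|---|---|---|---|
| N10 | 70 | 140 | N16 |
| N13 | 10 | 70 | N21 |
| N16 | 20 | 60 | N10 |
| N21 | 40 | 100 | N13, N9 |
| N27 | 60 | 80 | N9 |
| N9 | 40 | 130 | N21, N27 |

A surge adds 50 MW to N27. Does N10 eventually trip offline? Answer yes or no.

Round 1 — N27 at 110 > 80. N27 trips offline.
  N27 sheds 110 MW to N9: 110 each.
    N9: 40+110 = 150 > 130
Round 2 — N9 trips offline.
  N9 sheds 150 MW to N21: 150 each.
    N21: 40+150 = 190 > 100
Round 3 — N21 trips offline.
  N21 sheds 190 MW to N13: 190 each.
    N13: 10+190 = 200 > 70
Round 4 — N13 trips offline.
  N13 sheds 200 MW: no online neighbours, lost.
No further trips.

no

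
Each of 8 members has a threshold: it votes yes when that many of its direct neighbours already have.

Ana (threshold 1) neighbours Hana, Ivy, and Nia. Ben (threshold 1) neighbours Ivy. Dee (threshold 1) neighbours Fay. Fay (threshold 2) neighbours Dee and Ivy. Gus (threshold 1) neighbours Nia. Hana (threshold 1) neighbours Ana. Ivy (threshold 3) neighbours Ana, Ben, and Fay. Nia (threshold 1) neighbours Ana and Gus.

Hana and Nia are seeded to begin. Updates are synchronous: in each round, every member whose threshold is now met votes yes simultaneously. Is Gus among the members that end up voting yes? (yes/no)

Round 1 — Hana, Nia vote yes (initial).
Round 2 — checking thresholds:
  Ana: 2 of 3 neighbours ≥ 1, votes yes.
  Gus: 1 of 1 neighbours ≥ 1, votes yes.
Round 3 — no new yes votes; cascade stops.

yes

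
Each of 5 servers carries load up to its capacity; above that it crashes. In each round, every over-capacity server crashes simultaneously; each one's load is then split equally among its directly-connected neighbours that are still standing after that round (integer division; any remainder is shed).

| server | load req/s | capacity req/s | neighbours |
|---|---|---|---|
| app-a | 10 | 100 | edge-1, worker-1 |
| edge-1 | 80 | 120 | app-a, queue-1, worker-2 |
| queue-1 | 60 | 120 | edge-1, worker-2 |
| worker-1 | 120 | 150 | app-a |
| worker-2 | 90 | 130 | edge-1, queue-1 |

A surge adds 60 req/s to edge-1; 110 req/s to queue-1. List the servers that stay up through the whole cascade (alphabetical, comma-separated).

Round 1 — edge-1 at 140 > 120; queue-1 at 170 > 120. edge-1, queue-1 crash.
  edge-1 sheds 140 req/s to app-a, worker-2: 70 each.
    app-a: 10+70 = 80 ≤ 100
    worker-2: 90+70 = 160 > 130
  queue-1 sheds 170 req/s to worker-2: 170 each.
    worker-2: 160+170 = 330 > 130
Round 2 — worker-2 crashes.
  worker-2 sheds 330 req/s: no online neighbours, lost.
No further crashes.

app-a, worker-1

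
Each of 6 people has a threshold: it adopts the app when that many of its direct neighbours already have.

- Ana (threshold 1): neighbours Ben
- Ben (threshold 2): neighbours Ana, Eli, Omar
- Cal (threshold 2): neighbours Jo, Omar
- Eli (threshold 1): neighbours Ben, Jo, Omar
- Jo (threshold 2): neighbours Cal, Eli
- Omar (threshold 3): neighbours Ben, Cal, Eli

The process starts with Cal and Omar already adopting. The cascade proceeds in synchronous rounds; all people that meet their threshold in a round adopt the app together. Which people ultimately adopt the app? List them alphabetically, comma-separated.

Round 1 — Cal, Omar adopt the app (initial).
Round 2 — checking thresholds:
  Ben: 1 of 3 neighbours < 2, not yet.
  Eli: 1 of 3 neighbours ≥ 1, adopts the app.
  Jo: 1 of 2 neighbours < 2, not yet.
Round 3 — checking thresholds:
  Ben: 2 of 3 neighbours ≥ 2, adopts the app.
  Jo: 2 of 2 neighbours ≥ 2, adopts the app.
Round 4 — checking thresholds:
  Ana: 1 of 1 neighbours ≥ 1, adopts the app.
Round 5 — no new adoptions; cascade stops.

Ana, Ben, Cal, Eli, Jo, Omar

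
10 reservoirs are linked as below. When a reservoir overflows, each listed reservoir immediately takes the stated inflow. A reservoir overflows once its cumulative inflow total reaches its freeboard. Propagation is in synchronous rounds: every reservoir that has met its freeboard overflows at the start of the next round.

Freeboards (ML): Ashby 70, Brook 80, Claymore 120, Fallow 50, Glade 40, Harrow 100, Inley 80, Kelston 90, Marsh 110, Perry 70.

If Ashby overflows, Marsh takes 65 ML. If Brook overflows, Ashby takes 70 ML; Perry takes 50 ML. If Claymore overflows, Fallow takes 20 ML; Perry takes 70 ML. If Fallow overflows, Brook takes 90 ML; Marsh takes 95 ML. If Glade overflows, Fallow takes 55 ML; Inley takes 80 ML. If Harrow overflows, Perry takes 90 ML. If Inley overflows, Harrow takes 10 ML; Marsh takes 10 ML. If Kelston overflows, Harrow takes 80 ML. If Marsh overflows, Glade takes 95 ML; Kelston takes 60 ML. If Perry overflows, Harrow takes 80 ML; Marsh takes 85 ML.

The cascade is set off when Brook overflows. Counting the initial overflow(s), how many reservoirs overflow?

Round 1 — Brook overflows (initial).
  Ashby: +70 → 70 ≥ 70
  Perry: +50 → 50 < 70
Round 2 — Ashby overflows.
  Marsh: +65 → 65 < 110
No further overflows.

2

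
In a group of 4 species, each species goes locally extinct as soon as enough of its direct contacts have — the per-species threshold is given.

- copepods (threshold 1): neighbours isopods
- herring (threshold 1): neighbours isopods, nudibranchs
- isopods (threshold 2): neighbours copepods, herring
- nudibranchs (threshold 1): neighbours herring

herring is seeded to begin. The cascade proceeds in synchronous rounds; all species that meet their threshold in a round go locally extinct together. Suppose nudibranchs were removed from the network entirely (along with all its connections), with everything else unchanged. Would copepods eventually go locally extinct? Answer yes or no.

no

With nudibranchs removed:
Round 1 — herring goes locally extinct (initial).
Round 2 — no new extinctions; cascade stops.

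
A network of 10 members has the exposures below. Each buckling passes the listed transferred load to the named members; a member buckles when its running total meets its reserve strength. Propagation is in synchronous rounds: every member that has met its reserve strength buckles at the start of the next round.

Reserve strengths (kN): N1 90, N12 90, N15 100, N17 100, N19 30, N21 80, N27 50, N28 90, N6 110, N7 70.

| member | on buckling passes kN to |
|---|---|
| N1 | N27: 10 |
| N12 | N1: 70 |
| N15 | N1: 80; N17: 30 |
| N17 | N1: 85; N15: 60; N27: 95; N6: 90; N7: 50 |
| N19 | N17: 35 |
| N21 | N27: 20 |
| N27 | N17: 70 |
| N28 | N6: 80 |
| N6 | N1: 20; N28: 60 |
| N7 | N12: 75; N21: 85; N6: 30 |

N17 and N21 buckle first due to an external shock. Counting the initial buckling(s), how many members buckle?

Round 1 — N17, N21 buckle (initial).
  N1: +85 → 85 < 90
  N15: +60 → 60 < 100
  N27: +95+20 → 115 ≥ 50
  N6: +90 → 90 < 110
  N7: +50 → 50 < 70
Round 2 — N27 buckles.
No further bucklings.

3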